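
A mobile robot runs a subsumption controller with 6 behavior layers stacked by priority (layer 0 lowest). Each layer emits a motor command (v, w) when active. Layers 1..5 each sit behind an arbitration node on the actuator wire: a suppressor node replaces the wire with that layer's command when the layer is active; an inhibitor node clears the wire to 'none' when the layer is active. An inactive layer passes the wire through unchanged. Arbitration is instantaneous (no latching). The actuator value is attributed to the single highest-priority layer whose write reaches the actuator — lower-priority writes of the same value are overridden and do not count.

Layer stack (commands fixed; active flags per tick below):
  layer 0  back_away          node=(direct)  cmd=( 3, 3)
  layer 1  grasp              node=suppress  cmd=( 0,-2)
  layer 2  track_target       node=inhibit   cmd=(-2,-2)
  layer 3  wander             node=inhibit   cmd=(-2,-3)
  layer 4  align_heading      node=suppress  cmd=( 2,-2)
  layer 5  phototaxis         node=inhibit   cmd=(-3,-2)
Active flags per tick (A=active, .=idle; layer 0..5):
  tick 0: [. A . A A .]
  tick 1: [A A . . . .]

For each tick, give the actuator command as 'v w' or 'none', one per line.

2 -2
0 -2

tick 0:
  L0 back_away: idle → wire = none
  L1 grasp: active, suppressor → wire = (0, -2)
  L2 track_target: idle → wire stays (0, -2)
  L3 wander: active, inhibitor → wire = none
  L4 align_heading: active, suppressor → wire = (2, -2)
  L5 phototaxis: idle → wire stays (2, -2)
  actuator = (2, -2)
tick 1:
  L0 back_away: active, feeds wire = (3, 3)
  L1 grasp: active, suppressor → wire = (0, -2)
  L2 track_target: idle → wire stays (0, -2)
  L3 wander: idle → wire stays (0, -2)
  L4 align_heading: idle → wire stays (0, -2)
  L5 phototaxis: idle → wire stays (0, -2)
  actuator = (0, -2)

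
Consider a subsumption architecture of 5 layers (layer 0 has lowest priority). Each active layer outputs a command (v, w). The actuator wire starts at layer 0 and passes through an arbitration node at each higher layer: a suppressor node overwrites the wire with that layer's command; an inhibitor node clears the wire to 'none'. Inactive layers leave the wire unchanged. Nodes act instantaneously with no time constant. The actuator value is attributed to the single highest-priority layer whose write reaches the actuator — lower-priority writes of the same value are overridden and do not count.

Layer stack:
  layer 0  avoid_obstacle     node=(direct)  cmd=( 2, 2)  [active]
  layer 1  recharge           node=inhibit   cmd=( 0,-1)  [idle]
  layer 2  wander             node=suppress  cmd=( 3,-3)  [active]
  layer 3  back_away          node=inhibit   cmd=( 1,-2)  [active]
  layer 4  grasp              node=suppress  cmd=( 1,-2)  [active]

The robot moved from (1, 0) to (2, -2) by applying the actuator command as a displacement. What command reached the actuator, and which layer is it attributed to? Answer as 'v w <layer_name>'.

displacement = (2, -2) − (1, 0) = (1, -2)
layer 0 (avoid_obstacle) active — direct: (2, 2)
layer 1 (recharge) idle — unchanged: (2, 2)
layer 2 (wander) active — suppresses: (3, -3)
layer 3 (back_away) active — inhibits: none
layer 4 (grasp) active — suppresses: (1, -2)
→ actuator (1, -2) — from layer 4 (grasp)

1 -2 grasp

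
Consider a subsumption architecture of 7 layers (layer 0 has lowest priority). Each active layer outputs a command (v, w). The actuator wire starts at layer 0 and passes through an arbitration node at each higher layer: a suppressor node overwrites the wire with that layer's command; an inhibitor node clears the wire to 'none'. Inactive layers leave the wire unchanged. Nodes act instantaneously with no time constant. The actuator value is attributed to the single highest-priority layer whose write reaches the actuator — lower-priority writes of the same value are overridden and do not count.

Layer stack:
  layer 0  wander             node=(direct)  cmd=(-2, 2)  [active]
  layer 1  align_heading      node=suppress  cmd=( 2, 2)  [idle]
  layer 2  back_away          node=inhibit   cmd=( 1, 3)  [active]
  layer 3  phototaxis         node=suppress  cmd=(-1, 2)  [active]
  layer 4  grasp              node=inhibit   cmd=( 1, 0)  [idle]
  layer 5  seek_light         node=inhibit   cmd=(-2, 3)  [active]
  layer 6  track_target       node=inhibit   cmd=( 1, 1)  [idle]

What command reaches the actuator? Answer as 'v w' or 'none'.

layer 0 (wander) active — direct: (-2, 2)
layer 1 (align_heading) idle — unchanged: (-2, 2)
layer 2 (back_away) active — inhibits: none
layer 3 (phototaxis) active — suppresses: (-1, 2)
layer 4 (grasp) idle — unchanged: (-1, 2)
layer 5 (seek_light) active — inhibits: none
layer 6 (track_target) idle — unchanged: none
→ actuator none

none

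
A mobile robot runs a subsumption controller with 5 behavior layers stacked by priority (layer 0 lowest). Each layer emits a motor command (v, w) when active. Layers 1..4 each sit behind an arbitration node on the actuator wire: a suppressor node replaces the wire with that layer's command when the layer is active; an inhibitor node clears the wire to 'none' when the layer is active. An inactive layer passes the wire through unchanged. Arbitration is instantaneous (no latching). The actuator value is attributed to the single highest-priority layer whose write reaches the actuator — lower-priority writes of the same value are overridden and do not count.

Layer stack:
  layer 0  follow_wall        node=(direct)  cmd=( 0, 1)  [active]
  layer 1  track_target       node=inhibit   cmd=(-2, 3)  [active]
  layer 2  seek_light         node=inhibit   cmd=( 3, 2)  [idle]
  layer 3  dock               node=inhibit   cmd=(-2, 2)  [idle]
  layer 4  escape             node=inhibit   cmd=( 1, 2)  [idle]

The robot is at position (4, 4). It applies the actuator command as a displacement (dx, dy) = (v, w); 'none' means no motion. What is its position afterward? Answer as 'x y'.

4 4

[0] follow_wall on; wire := (0, 1)
[1] track_target on (inhibit); wire := none
[2] seek_light off; pass none
[3] dock off; pass none
[4] escape off; pass none
output none
position: (4, 4) + none = (4, 4)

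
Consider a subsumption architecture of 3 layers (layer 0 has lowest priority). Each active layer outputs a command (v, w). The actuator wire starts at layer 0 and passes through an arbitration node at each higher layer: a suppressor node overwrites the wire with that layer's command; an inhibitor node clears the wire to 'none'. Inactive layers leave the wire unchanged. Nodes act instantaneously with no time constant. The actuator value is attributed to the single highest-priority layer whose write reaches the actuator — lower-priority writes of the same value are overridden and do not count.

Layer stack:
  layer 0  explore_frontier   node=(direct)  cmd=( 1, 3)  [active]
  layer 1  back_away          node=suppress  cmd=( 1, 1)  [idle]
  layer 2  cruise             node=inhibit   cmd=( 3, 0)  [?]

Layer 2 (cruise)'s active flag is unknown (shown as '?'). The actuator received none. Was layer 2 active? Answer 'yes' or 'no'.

If layer 2 is active=yes:
  actuator would be none
If layer 2 is active=no:
  actuator would be (1, 3)
Observed none, so layer 2 was active.

yes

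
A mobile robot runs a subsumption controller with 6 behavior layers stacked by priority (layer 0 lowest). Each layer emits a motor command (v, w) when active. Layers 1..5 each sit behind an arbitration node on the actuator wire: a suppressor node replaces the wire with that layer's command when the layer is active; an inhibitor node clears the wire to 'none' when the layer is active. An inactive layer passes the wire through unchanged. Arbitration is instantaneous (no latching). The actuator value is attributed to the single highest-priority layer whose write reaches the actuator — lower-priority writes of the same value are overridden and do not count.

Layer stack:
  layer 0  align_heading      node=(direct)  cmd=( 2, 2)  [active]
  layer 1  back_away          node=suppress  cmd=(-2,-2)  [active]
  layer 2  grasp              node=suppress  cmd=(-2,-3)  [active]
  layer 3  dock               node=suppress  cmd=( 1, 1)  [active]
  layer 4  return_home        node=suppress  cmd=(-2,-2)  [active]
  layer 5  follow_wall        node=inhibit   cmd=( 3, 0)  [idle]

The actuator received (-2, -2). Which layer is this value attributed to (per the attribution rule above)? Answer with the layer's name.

layer 0 (align_heading) active — direct: (2, 2)
layer 1 (back_away) active — suppresses: (-2, -2)
layer 2 (grasp) active — suppresses: (-2, -3)
layer 3 (dock) active — suppresses: (1, 1)
layer 4 (return_home) active — suppresses: (-2, -2)
layer 5 (follow_wall) idle — unchanged: (-2, -2)
→ actuator (-2, -2)
last writer: layer 4 = return_home

return_home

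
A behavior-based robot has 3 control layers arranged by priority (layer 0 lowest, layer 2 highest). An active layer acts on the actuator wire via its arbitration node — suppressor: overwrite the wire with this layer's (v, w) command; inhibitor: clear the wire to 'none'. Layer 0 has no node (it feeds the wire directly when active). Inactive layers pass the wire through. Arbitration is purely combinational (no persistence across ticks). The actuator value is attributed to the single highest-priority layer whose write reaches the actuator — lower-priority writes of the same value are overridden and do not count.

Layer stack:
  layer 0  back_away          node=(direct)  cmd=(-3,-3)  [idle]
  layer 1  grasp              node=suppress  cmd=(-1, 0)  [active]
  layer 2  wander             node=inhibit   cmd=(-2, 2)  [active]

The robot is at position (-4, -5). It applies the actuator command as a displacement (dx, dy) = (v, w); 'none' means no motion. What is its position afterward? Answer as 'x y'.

-4 -5

layer 0 (back_away) idle — none
layer 1 (grasp) active — suppresses: (-1, 0)
layer 2 (wander) active — inhibits: none
→ actuator none
position: (-4, -5) + none = (-4, -5)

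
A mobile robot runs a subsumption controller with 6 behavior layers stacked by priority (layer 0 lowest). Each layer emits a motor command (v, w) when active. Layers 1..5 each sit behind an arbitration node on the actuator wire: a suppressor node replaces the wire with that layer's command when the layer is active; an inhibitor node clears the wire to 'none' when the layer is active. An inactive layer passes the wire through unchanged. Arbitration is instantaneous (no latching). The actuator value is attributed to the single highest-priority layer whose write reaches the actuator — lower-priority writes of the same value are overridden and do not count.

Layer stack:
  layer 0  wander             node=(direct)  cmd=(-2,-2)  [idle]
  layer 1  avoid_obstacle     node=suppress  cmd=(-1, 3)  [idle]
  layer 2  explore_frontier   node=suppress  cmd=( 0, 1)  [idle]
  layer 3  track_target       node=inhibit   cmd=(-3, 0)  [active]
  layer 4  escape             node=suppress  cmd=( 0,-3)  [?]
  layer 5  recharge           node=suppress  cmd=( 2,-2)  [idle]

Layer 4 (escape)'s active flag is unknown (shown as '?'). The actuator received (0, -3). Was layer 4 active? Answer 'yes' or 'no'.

yes

If layer 4 is active=yes:
  actuator would be (0, -3)
If layer 4 is active=no:
  actuator would be none
Observed (0, -3), so layer 4 was active.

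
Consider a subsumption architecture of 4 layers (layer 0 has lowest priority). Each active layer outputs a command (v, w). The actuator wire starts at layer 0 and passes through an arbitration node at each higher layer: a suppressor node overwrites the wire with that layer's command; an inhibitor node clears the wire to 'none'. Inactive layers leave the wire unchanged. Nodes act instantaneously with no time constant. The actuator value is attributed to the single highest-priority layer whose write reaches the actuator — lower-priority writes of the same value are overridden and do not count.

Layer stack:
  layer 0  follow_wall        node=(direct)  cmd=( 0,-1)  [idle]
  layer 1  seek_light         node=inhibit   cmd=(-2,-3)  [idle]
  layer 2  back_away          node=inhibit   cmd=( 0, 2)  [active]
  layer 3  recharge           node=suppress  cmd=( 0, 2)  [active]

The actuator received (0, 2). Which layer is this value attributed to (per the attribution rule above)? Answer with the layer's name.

[0] follow_wall off; wire := none
[1] seek_light off; pass none
[2] back_away on (inhibit); wire := none
[3] recharge on (suppress); wire := (0, 2)
output (0, 2)
last writer: layer 3 = recharge

recharge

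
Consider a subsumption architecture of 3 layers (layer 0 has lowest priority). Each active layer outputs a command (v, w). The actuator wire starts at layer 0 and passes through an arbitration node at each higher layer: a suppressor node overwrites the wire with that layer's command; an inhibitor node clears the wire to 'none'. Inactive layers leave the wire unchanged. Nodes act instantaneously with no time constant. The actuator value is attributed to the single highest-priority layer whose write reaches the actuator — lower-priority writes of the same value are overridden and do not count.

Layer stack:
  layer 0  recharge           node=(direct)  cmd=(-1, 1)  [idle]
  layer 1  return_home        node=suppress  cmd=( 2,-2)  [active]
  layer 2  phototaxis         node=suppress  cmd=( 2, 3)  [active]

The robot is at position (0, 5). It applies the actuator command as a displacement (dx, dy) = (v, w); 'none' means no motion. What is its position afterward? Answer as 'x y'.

2 8

layer 0 (recharge) idle — none
layer 1 (return_home) active — suppresses: (2, -2)
layer 2 (phototaxis) active — suppresses: (2, 3)
→ actuator (2, 3)
position: (0, 5) + (2, 3) = (2, 8)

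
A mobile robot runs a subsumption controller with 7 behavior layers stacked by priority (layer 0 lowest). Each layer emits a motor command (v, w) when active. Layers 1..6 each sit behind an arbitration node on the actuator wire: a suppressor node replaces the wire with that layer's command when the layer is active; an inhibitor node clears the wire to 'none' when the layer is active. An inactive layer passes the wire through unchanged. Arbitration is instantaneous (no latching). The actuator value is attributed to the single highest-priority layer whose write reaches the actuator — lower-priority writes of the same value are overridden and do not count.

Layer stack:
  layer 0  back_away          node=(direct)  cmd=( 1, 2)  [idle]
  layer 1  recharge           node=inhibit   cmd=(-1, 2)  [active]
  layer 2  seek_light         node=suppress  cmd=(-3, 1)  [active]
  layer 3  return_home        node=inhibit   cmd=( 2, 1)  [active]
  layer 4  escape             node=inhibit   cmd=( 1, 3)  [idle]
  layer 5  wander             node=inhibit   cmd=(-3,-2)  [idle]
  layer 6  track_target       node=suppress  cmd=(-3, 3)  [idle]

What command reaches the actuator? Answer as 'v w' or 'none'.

none

L0 back_away: idle → wire = none
L1 recharge: active, inhibitor → wire = none
L2 seek_light: active, suppressor → wire = (-3, 1)
L3 return_home: active, inhibitor → wire = none
L4 escape: idle → wire stays none
L5 wander: idle → wire stays none
L6 track_target: idle → wire stays none
actuator = none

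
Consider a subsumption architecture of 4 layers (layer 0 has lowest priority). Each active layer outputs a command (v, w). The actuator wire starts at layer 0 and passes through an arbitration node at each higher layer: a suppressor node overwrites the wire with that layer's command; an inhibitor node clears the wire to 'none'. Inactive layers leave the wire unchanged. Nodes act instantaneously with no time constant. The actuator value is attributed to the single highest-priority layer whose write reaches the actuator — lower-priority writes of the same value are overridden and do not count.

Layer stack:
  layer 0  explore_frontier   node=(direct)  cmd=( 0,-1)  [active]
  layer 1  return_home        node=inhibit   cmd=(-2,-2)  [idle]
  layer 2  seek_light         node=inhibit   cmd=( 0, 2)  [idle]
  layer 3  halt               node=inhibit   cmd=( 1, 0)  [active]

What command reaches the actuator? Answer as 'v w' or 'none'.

none

L0 explore_frontier: active, feeds wire = (0, -1)
L1 return_home: idle → wire stays (0, -1)
L2 seek_light: idle → wire stays (0, -1)
L3 halt: active, inhibitor → wire = none
actuator = none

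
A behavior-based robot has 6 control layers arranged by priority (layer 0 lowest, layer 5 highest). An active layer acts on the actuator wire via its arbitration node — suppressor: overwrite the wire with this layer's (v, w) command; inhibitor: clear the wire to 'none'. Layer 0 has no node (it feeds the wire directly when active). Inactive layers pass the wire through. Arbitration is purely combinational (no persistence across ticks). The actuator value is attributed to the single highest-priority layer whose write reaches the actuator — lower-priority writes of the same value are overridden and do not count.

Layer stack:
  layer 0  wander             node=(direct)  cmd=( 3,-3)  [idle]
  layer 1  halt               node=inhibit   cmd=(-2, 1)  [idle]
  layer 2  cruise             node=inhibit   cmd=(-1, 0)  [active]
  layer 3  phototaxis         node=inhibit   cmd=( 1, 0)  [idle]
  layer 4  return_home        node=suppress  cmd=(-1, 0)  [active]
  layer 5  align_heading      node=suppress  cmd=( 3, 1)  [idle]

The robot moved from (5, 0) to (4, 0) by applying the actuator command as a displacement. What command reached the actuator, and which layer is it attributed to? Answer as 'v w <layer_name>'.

-1 0 return_home

displacement = (4, 0) − (5, 0) = (-1, 0)
L0 wander: idle → wire = none
L1 halt: idle → wire stays none
L2 cruise: active, inhibitor → wire = none
L3 phototaxis: idle → wire stays none
L4 return_home: active, suppressor → wire = (-1, 0)
L5 align_heading: idle → wire stays (-1, 0)
actuator = (-1, 0) — from layer 4 (return_home)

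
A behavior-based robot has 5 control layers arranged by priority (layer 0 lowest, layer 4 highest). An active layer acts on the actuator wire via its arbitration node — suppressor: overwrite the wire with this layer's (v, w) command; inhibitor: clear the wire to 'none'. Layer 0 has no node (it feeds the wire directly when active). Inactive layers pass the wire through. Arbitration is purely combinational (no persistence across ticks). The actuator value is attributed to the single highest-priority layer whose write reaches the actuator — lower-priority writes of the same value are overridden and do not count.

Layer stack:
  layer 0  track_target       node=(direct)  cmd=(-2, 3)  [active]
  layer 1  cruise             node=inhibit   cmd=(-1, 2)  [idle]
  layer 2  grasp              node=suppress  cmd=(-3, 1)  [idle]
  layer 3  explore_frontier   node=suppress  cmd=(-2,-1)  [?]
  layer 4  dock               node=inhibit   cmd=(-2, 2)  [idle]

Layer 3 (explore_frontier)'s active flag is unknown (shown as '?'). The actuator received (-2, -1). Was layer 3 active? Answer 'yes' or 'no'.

yes

If layer 3 is active=yes:
  actuator would be (-2, -1)
If layer 3 is active=no:
  actuator would be (-2, 3)
Observed (-2, -1), so layer 3 was active.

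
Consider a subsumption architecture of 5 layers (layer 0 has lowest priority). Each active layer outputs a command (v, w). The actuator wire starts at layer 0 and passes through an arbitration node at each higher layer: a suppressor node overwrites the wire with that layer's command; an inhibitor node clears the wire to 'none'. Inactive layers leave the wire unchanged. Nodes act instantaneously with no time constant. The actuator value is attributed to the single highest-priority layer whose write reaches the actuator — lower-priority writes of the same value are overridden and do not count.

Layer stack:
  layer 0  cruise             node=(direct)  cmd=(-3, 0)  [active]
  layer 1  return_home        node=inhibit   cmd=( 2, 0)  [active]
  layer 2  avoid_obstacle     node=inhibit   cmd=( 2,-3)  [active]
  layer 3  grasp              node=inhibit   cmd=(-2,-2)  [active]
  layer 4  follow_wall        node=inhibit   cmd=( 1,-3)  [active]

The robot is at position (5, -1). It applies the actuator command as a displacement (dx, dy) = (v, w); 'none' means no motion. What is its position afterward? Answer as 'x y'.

L0 cruise: active, feeds wire = (-3, 0)
L1 return_home: active, inhibitor → wire = none
L2 avoid_obstacle: active, inhibitor → wire = none
L3 grasp: active, inhibitor → wire = none
L4 follow_wall: active, inhibitor → wire = none
actuator = none
position: (5, -1) + none = (5, -1)

5 -1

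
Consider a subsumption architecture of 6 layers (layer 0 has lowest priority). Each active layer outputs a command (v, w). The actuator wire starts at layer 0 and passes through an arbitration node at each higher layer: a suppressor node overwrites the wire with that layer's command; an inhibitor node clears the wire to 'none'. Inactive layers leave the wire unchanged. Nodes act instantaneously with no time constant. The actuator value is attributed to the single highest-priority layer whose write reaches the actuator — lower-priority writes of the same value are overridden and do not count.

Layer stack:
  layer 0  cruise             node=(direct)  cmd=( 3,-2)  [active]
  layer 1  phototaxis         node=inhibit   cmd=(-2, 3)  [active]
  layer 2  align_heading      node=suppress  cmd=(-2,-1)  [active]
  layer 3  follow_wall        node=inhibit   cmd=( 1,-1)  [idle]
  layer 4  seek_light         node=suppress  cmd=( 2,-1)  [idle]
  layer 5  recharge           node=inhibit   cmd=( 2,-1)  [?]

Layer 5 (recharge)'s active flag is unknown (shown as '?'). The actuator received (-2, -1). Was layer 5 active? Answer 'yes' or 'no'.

If layer 5 is active=yes:
  actuator would be none
If layer 5 is active=no:
  actuator would be (-2, -1)
Observed (-2, -1), so layer 5 was idle.

no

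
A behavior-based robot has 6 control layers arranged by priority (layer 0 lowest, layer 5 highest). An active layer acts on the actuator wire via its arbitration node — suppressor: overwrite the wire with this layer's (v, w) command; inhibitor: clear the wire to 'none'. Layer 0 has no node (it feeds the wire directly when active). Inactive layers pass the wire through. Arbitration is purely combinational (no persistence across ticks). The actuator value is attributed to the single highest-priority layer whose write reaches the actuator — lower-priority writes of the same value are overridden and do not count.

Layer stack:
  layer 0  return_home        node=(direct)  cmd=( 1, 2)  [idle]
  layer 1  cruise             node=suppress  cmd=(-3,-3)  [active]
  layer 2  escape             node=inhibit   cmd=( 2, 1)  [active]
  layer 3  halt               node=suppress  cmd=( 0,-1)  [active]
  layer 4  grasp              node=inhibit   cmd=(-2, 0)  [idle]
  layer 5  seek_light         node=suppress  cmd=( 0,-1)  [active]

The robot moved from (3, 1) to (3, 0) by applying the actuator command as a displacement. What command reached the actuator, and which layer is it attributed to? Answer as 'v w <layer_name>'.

0 -1 seek_light

displacement = (3, 0) − (3, 1) = (0, -1)
layer 0 (return_home) idle — none
layer 1 (cruise) active — suppresses: (-3, -3)
layer 2 (escape) active — inhibits: none
layer 3 (halt) active — suppresses: (0, -1)
layer 4 (grasp) idle — unchanged: (0, -1)
layer 5 (seek_light) active — suppresses: (0, -1)
→ actuator (0, -1) — from layer 5 (seek_light)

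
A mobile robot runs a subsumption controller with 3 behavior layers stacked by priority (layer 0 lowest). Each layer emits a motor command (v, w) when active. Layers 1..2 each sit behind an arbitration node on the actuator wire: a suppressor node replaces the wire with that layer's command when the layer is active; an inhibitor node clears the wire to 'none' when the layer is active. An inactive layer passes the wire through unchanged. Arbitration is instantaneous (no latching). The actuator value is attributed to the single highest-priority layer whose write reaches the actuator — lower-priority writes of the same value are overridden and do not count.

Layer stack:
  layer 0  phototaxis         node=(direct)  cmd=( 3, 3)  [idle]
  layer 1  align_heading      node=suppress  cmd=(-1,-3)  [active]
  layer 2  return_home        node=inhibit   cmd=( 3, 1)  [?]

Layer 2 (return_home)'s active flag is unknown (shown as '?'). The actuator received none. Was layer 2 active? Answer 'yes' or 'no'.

If layer 2 is active=yes:
  actuator would be none
If layer 2 is active=no:
  actuator would be (-1, -3)
Observed none, so layer 2 was active.

yes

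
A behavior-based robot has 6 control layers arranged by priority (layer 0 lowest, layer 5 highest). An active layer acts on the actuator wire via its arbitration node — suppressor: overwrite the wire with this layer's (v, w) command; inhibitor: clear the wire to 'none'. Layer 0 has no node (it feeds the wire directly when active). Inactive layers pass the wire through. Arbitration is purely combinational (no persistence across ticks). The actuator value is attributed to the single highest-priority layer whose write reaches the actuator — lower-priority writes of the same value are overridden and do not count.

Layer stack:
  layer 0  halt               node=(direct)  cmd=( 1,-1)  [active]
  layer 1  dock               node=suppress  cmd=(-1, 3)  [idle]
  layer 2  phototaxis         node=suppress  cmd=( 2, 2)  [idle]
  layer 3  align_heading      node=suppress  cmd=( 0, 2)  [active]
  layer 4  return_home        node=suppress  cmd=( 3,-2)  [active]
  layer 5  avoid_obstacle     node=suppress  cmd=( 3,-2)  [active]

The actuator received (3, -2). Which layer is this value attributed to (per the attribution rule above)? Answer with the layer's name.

L0 halt: active, feeds wire = (1, -1)
L1 dock: idle → wire stays (1, -1)
L2 phototaxis: idle → wire stays (1, -1)
L3 align_heading: active, suppressor → wire = (0, 2)
L4 return_home: active, suppressor → wire = (3, -2)
L5 avoid_obstacle: active, suppressor → wire = (3, -2)
actuator = (3, -2)
last writer: layer 5 = avoid_obstacle

avoid_obstacle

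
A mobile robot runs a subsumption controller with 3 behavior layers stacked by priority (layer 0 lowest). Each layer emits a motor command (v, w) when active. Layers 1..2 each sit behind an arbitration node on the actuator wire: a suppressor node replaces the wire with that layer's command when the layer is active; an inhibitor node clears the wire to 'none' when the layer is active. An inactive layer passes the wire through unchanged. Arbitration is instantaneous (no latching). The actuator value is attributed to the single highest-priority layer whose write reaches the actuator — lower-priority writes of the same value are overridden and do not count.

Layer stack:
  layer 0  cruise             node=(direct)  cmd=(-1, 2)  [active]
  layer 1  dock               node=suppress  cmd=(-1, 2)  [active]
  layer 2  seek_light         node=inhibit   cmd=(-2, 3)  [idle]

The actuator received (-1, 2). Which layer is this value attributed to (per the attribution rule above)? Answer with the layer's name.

dock

[0] cruise on; wire := (-1, 2)
[1] dock on (suppress); wire := (-1, 2)
[2] seek_light off; pass (-1, 2)
output (-1, 2)
last writer: layer 1 = dock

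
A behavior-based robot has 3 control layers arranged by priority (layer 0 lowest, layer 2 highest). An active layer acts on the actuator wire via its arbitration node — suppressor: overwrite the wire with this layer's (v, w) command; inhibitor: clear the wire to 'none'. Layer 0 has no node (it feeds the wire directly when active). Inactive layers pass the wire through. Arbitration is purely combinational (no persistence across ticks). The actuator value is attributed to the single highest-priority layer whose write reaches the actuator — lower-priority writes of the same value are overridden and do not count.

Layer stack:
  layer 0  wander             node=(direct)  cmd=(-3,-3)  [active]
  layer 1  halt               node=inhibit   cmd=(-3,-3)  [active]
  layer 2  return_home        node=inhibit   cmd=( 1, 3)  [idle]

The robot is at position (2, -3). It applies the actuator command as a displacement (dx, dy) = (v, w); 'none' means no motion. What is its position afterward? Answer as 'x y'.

2 -3

L0 wander: active, feeds wire = (-3, -3)
L1 halt: active, inhibitor → wire = none
L2 return_home: idle → wire stays none
actuator = none
position: (2, -3) + none = (2, -3)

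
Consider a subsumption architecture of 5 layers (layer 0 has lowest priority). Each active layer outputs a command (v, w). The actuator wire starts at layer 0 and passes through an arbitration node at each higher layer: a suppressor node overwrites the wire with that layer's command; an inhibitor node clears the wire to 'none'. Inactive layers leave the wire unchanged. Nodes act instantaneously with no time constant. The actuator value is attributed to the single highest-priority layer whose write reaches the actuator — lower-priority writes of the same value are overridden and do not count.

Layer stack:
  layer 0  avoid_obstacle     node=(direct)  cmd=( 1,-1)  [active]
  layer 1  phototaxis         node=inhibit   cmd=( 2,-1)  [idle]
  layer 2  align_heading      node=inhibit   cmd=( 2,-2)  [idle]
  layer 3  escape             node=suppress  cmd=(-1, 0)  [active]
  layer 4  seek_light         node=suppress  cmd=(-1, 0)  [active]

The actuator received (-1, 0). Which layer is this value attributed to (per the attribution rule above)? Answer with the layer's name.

seek_light

layer 0 (avoid_obstacle) active — direct: (1, -1)
layer 1 (phototaxis) idle — unchanged: (1, -1)
layer 2 (align_heading) idle — unchanged: (1, -1)
layer 3 (escape) active — suppresses: (-1, 0)
layer 4 (seek_light) active — suppresses: (-1, 0)
→ actuator (-1, 0)
last writer: layer 4 = seek_light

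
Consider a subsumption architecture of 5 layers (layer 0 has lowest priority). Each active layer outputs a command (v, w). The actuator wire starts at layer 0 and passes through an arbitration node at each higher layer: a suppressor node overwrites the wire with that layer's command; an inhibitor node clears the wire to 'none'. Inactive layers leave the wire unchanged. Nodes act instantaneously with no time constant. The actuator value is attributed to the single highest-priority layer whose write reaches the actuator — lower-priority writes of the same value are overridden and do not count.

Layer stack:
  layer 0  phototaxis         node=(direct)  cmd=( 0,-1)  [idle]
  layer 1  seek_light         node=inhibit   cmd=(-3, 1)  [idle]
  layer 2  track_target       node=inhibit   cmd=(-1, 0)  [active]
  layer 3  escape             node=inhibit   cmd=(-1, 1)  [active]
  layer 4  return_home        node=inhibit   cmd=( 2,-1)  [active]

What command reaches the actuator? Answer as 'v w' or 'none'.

none

[0] phototaxis off; wire := none
[1] seek_light off; pass none
[2] track_target on (inhibit); wire := none
[3] escape on (inhibit); wire := none
[4] return_home on (inhibit); wire := none
output none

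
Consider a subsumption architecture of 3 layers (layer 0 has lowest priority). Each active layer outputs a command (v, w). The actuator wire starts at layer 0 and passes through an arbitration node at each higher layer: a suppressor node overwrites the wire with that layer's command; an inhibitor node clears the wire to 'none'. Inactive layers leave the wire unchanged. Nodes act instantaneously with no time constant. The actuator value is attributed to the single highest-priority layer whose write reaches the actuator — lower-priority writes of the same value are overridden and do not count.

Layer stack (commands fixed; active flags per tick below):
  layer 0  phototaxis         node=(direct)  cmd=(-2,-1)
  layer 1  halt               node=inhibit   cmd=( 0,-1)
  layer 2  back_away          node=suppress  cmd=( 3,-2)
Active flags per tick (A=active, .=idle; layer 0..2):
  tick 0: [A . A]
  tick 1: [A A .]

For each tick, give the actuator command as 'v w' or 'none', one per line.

tick 0:
  [0] phototaxis on; wire := (-2, -1)
  [1] halt off; pass (-2, -1)
  [2] back_away on (suppress); wire := (3, -2)
  output (3, -2)
tick 1:
  [0] phototaxis on; wire := (-2, -1)
  [1] halt on (inhibit); wire := none
  [2] back_away off; pass none
  output none

3 -2
none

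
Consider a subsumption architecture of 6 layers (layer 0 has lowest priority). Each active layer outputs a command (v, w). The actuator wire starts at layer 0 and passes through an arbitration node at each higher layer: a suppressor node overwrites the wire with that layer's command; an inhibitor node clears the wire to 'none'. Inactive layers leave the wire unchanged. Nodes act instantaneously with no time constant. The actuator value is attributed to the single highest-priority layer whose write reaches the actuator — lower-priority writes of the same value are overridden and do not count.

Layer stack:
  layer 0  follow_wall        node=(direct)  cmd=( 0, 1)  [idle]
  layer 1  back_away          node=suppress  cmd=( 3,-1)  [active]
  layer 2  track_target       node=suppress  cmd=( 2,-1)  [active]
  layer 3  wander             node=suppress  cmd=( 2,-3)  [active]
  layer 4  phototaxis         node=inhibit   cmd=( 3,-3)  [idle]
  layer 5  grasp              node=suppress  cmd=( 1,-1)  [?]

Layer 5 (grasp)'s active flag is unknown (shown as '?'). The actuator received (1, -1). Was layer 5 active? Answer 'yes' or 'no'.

yes

If layer 5 is active=yes:
  actuator would be (1, -1)
If layer 5 is active=no:
  actuator would be (2, -3)
Observed (1, -1), so layer 5 was active.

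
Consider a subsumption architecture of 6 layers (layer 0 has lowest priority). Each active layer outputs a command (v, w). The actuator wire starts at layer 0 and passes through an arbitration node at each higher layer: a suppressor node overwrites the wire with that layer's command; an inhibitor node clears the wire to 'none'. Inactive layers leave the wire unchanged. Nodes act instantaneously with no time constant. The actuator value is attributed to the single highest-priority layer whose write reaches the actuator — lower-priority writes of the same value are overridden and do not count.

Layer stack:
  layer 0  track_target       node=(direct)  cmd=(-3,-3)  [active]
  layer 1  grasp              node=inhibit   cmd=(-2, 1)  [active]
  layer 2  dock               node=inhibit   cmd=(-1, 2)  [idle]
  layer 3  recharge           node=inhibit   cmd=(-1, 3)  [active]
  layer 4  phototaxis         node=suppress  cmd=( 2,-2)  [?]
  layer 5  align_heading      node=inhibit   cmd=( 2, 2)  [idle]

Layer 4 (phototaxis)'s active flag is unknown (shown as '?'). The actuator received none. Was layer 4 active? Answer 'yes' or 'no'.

If layer 4 is active=yes:
  actuator would be (2, -2)
If layer 4 is active=no:
  actuator would be none
Observed none, so layer 4 was idle.

no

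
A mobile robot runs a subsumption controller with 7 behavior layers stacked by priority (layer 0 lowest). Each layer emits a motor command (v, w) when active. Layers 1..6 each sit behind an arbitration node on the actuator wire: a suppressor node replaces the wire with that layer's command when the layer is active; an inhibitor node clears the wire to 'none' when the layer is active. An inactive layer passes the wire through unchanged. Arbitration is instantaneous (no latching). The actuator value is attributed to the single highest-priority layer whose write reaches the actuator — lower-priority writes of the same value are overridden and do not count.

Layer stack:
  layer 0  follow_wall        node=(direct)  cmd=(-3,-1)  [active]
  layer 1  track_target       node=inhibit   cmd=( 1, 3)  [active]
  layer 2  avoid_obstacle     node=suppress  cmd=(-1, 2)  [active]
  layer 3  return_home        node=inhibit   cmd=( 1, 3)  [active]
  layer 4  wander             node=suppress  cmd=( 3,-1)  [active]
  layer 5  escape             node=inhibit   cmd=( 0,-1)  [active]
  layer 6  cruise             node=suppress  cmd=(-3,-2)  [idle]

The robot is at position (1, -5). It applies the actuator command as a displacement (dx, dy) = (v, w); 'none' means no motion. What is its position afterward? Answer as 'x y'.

1 -5

L0 follow_wall: active, feeds wire = (-3, -1)
L1 track_target: active, inhibitor → wire = none
L2 avoid_obstacle: active, suppressor → wire = (-1, 2)
L3 return_home: active, inhibitor → wire = none
L4 wander: active, suppressor → wire = (3, -1)
L5 escape: active, inhibitor → wire = none
L6 cruise: idle → wire stays none
actuator = none
position: (1, -5) + none = (1, -5)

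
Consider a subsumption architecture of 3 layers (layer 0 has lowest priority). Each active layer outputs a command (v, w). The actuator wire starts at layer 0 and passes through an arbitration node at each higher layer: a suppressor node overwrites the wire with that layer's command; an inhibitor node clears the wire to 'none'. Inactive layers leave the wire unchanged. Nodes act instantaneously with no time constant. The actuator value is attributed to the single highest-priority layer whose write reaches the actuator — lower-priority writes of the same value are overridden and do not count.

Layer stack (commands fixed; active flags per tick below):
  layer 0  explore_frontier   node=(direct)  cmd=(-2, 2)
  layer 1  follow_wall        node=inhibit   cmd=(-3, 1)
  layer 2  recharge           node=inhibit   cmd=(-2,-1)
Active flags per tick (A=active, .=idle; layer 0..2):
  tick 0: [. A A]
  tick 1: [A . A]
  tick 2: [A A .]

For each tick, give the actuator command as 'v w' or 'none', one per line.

none
none
none

tick 0:
  L0 explore_frontier: idle → wire = none
  L1 follow_wall: active, inhibitor → wire = none
  L2 recharge: active, inhibitor → wire = none
  actuator = none
tick 1:
  L0 explore_frontier: active, feeds wire = (-2, 2)
  L1 follow_wall: idle → wire stays (-2, 2)
  L2 recharge: active, inhibitor → wire = none
  actuator = none
tick 2:
  L0 explore_frontier: active, feeds wire = (-2, 2)
  L1 follow_wall: active, inhibitor → wire = none
  L2 recharge: idle → wire stays none
  actuator = none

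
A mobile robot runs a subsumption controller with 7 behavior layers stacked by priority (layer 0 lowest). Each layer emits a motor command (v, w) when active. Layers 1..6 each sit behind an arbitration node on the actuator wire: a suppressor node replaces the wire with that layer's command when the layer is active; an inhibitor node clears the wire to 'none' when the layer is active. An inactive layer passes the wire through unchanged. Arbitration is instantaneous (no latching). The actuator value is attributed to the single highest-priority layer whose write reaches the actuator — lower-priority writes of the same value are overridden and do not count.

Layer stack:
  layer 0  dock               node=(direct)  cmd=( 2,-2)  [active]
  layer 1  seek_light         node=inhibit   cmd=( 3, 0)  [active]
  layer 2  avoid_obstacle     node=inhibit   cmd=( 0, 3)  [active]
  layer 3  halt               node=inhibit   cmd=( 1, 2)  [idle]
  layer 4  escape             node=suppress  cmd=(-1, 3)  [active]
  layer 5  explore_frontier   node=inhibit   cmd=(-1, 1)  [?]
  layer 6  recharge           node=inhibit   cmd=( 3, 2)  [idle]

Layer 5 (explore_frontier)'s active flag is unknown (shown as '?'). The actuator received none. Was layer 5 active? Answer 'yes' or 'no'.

yes

If layer 5 is active=yes:
  actuator would be none
If layer 5 is active=no:
  actuator would be (-1, 3)
Observed none, so layer 5 was active.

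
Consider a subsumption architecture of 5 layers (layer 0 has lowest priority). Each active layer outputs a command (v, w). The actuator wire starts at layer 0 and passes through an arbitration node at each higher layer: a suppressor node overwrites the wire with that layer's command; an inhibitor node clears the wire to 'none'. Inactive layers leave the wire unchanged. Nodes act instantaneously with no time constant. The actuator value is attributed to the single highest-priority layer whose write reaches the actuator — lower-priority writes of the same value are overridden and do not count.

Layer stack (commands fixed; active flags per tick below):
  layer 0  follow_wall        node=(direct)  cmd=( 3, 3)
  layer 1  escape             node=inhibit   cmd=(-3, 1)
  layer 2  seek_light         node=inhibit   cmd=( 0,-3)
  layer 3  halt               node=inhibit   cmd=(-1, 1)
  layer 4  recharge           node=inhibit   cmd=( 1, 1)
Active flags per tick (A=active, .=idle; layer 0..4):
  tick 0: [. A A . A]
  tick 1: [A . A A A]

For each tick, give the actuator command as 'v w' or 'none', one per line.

none
none

tick 0:
  L0 follow_wall: idle → wire = none
  L1 escape: active, inhibitor → wire = none
  L2 seek_light: active, inhibitor → wire = none
  L3 halt: idle → wire stays none
  L4 recharge: active, inhibitor → wire = none
  actuator = none
tick 1:
  L0 follow_wall: active, feeds wire = (3, 3)
  L1 escape: idle → wire stays (3, 3)
  L2 seek_light: active, inhibitor → wire = none
  L3 halt: active, inhibitor → wire = none
  L4 recharge: active, inhibitor → wire = none
  actuator = none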